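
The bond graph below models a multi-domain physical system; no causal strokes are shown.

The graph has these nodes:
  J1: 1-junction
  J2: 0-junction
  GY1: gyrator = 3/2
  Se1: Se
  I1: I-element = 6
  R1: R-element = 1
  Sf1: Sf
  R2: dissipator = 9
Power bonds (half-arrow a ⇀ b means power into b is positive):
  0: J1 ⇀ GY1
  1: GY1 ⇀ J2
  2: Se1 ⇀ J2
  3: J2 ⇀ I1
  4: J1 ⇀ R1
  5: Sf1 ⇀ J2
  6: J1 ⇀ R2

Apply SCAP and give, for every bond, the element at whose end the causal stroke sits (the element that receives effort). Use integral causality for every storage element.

bond 2 |J2  (Se1: effort source, stroke at far end)
bond 5 |Sf1  (Sf1 fixes flow; stroke at Sf1)
bond 1 |GY1  (J2: bond 2 brought effort, rest push out)
bond 3 |I1  (J2: bond 2 brought effort, rest push out)
bond 0 |GY1  (through GY1, causality inverts; strokes same side of GY1)
bond 4 |J1  (J1: bond 0 brought flow, rest push out)
bond 6 |J1  (1-jn J1 has f-setter on 0)

bond 0 stroke at GY1
bond 1 stroke at GY1
bond 2 stroke at J2
bond 3 stroke at I1
bond 4 stroke at J1
bond 5 stroke at Sf1
bond 6 stroke at J1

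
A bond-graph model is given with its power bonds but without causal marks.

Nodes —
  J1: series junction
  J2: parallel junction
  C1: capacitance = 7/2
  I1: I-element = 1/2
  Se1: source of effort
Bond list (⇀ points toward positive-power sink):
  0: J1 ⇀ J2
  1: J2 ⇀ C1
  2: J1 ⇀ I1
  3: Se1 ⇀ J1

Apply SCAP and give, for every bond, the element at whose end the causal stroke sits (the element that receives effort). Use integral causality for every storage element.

β3 stroke at J1  (Se1: effort source, stroke at far end)
β1 stroke at J2  (C1 integral (e out))
β0 stroke at J1  (J2: bond 1 brought effort, rest push out)
β2 stroke at I1  (only one flow-in slot at J1)

β0 →J1
β1 →J2
β2 →I1
β3 →J1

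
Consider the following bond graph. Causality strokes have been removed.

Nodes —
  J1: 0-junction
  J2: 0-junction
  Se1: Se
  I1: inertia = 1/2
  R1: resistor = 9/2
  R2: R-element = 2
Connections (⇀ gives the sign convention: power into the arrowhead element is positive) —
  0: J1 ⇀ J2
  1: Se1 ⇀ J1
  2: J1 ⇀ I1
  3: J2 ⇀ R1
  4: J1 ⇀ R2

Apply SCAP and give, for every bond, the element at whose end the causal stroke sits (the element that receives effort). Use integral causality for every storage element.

bond 0 stroke→J2
bond 1 stroke→J1
bond 2 stroke→I1
bond 3 stroke→R1
bond 4 stroke→R2

b1 →J1  (Se1 (Se) sets effort on bond)
b0 →J2  (common-e at J1 fixed by 1)
b2 →I1  (common-e at J1 fixed by 1)
b4 →R2  (J1: bond 1 brought effort, rest push out)
b3 →R1  (J2: bond 0 brought effort, rest push out)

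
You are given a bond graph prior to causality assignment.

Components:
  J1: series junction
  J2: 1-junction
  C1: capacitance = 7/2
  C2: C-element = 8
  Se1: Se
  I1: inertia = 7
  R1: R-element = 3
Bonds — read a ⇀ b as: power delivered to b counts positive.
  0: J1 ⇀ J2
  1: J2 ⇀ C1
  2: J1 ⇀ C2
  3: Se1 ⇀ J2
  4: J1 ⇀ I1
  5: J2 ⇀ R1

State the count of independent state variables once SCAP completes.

3  (C1, C2, I1 all integral)

b3 |J2  (Se1: effort source, stroke at far end)
b1 |J2  (prefer integral on C1)
b2 |J1  (C2 outputs effort q/C2)
b4 |I1  (I1 outputs flow p/I1)
b0 |J1  (common-f at J1 fixed by 4)
b5 |J2  (J2: bond 0 brought flow, rest push out)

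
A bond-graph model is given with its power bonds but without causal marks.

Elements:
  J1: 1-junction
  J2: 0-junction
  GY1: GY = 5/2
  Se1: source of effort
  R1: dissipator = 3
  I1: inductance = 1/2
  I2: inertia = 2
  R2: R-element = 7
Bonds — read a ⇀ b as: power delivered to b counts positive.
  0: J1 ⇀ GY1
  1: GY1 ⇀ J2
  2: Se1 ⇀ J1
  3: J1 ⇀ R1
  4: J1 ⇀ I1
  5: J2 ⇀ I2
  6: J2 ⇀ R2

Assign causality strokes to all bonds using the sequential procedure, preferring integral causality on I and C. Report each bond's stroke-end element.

#0 stroke at J1
#1 stroke at J2
#2 stroke at J1
#3 stroke at J1
#4 stroke at I1
#5 stroke at I2
#6 stroke at R2

β2 →J1  (Se1 fixes effort; stroke away)
β4 →I1  (I1 outputs flow p/I1)
β0 →J1  (J1 flow already set via bond 4)
β3 →J1  (1-jn J1 has f-setter on 4)
β1 →J2  (GY GY1: same side as bond 0)
β5 →I2  (common-e at J2 fixed by 1)
β6 →R2  (0-jn J2 has e-setter on 1)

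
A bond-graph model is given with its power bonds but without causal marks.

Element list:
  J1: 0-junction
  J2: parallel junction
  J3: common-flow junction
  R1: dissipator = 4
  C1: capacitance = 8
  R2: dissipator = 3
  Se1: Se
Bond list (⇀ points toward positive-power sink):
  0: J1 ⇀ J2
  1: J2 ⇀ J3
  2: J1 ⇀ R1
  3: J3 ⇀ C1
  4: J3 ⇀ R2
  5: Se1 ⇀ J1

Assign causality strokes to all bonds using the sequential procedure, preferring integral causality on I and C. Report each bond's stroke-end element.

bond 5 stroke at J1  (Se1 fixes effort; stroke away)
bond 0 stroke at J2  (common-e at J1 fixed by 5)
bond 2 stroke at R1  (J1: bond 5 brought effort, rest push out)
bond 1 stroke at J3  (J2 effort already set via bond 0)
bond 3 stroke at J3  (C1: C, integral causality)
bond 4 stroke at R2  (only one flow-in slot at J3)

bond 0 stroke at J2
bond 1 stroke at J3
bond 2 stroke at R1
bond 3 stroke at J3
bond 4 stroke at R2
bond 5 stroke at J1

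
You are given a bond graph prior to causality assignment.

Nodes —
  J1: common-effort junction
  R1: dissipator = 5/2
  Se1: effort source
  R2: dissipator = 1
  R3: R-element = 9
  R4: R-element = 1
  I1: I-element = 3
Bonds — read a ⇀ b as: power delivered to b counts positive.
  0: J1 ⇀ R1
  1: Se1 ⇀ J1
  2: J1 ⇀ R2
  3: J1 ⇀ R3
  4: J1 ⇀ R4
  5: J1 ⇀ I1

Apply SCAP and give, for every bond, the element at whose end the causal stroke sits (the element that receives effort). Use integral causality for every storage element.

β0 stroke at R1
β1 stroke at J1
β2 stroke at R2
β3 stroke at R3
β4 stroke at R4
β5 stroke at I1

β1 →J1  (Se1: effort source, stroke at far end)
β0 →R1  (J1 effort already set via bond 1)
β2 →R2  (common-e at J1 fixed by 1)
β3 →R3  (0-jn J1 has e-setter on 1)
β4 →R4  (J1: bond 1 brought effort, rest push out)
β5 →I1  (0-jn J1 has e-setter on 1)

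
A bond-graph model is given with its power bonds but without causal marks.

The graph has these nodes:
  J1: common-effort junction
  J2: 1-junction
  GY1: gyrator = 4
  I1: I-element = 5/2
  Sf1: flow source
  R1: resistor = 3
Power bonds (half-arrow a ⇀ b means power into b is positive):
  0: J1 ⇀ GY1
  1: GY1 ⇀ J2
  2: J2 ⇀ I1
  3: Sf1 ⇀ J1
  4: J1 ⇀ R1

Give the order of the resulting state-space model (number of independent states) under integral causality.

bond 3 |Sf1  (Sf1 (Sf) sets flow on bond)
bond 2 |I1  (prefer integral on I1)
bond 1 |J2  (common-f at J2 fixed by 2)
bond 0 |J1  (GY GY1: same side as bond 1)
bond 4 |R1  (J1: bond 0 brought effort, rest push out)

1  (I1 all integral)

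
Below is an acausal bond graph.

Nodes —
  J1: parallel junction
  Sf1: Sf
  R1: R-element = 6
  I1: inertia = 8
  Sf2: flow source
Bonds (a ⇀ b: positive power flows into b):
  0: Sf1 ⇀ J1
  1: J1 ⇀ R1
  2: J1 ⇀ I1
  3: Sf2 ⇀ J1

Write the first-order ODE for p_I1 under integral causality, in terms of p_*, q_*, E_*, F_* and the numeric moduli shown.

dp_I1/dt = 6*F_Sf1 + 6*F_Sf2 - 3*p_I1/4

β0 |Sf1  (source Sf1 imposes f)
β3 |Sf2  (Sf2 fixes flow; stroke at Sf2)
β2 |I1  (I1 integral (f out))
β1 |J1  (closing 0-jn rule on J1)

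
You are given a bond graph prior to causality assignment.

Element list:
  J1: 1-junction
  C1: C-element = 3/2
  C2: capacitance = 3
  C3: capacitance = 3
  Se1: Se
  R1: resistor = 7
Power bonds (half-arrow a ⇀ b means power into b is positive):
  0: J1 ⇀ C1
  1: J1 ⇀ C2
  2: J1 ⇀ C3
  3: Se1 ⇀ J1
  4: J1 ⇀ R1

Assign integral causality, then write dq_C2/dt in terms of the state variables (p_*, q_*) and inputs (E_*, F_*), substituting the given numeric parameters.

dq_C2/dt = E_Se1/7 - 2*q_C1/21 - q_C2/21 - q_C3/21

b3 stroke at J1  (Se1 fixes effort; stroke away)
b0 stroke at J1  (C1 integral (e out))
b1 stroke at J1  (C2 integral (e out))
b2 stroke at J1  (C3: C, integral causality)
b4 stroke at R1  (only one flow-in slot at J1)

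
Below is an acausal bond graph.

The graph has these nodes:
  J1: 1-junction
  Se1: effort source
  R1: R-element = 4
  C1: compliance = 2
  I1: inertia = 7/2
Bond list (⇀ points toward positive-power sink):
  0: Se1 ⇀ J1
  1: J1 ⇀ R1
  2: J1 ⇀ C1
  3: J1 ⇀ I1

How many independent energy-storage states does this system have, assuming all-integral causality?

2  (C1, I1 all integral)

bond 0 |J1  (source Se1 imposes e)
bond 2 |J1  (C1: C, integral causality)
bond 3 |I1  (I1 outputs flow p/I1)
bond 1 |J1  (common-f at J1 fixed by 3)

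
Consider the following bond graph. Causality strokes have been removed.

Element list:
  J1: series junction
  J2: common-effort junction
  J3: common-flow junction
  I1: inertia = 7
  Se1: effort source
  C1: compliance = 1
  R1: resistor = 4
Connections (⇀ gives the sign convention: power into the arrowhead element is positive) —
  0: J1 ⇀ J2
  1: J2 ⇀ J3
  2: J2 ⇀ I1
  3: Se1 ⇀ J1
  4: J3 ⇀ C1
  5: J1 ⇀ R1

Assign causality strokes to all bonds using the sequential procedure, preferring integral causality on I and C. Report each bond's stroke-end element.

bond 0 |J1
bond 1 |J2
bond 2 |I1
bond 3 |J1
bond 4 |J3
bond 5 |R1

β3 →J1  (source Se1 imposes e)
β2 →I1  (prefer integral on I1)
β4 →J3  (C1: C, integral causality)
β1 →J2  (closing 1-jn rule on J3)
β0 →J1  (J2: bond 1 brought effort, rest push out)
β5 →R1  (J1: last free bond brings flow in)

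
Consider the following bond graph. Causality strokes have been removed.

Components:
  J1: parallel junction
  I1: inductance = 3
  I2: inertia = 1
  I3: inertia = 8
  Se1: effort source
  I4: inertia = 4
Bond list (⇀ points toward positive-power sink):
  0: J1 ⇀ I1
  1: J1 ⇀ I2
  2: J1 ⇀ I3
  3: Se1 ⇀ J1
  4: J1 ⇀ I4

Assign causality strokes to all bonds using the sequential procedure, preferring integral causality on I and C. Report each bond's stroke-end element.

bond 3 |J1  (Se1 fixes effort; stroke away)
bond 0 |I1  (0-jn J1 has e-setter on 3)
bond 1 |I2  (0-jn J1 has e-setter on 3)
bond 2 |I3  (J1: bond 3 brought effort, rest push out)
bond 4 |I4  (J1 effort already set via bond 3)

β0 stroke→I1
β1 stroke→I2
β2 stroke→I3
β3 stroke→J1
β4 stroke→I4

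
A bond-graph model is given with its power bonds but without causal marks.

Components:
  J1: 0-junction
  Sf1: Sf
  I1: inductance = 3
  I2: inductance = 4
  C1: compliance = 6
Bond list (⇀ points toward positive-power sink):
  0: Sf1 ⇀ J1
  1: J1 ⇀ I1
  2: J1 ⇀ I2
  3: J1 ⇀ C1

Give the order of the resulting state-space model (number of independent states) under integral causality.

bond 0 →Sf1  (Sf1 fixes flow; stroke at Sf1)
bond 1 →I1  (I1 integral (f out))
bond 2 →I2  (I2 outputs flow p/I2)
bond 3 →J1  (only one effort-in slot at J1)

3  (C1, I1, I2 all integral)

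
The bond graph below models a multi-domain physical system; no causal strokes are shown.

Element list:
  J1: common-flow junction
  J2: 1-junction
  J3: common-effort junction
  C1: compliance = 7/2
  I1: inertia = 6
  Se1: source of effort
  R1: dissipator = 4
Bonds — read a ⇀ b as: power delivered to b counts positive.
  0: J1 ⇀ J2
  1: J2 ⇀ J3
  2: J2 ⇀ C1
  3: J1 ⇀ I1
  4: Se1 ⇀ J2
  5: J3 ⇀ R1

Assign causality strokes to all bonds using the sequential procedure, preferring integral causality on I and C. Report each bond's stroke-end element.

#4 stroke→J2  (Se1 fixes effort; stroke away)
#2 stroke→J2  (C1: C, integral causality)
#3 stroke→I1  (I1 outputs flow p/I1)
#0 stroke→J1  (common-f at J1 fixed by 3)
#1 stroke→J2  (common-f at J2 fixed by 0)
#5 stroke→J3  (J3: last free bond brings effort in)

b0 stroke at J1
b1 stroke at J2
b2 stroke at J2
b3 stroke at I1
b4 stroke at J2
b5 stroke at J3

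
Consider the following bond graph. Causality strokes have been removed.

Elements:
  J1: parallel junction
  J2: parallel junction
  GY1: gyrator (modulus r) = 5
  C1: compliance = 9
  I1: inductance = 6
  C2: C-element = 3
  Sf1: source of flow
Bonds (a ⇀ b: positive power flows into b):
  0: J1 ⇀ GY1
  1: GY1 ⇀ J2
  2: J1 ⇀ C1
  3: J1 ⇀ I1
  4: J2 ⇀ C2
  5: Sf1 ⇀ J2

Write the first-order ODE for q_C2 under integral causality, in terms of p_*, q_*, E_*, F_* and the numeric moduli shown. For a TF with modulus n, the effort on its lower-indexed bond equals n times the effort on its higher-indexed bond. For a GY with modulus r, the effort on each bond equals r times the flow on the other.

b5 |Sf1  (Sf1: flow source, stroke at near end)
b2 |J1  (C1 integral (e out))
b0 |GY1  (0-jn J1 has e-setter on 2)
b3 |I1  (J1: bond 2 brought effort, rest push out)
b1 |GY1  (GY1: gyrator matches bond 0)
b4 |J2  (closing 0-jn rule on J2)

dq_C2/dt = F_Sf1 + q_C1/45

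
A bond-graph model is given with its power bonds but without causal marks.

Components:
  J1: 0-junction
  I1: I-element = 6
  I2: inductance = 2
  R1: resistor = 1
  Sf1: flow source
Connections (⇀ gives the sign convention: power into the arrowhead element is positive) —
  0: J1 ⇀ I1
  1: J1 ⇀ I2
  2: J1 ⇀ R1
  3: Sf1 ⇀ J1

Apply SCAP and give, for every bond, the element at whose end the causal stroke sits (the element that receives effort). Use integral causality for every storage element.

b3 stroke at Sf1  (Sf1 (Sf) sets flow on bond)
b0 stroke at I1  (I1: I, integral causality)
b1 stroke at I2  (I2 integral (f out))
b2 stroke at J1  (J1 needs exactly one e-in)

#0 stroke at I1
#1 stroke at I2
#2 stroke at J1
#3 stroke at Sf1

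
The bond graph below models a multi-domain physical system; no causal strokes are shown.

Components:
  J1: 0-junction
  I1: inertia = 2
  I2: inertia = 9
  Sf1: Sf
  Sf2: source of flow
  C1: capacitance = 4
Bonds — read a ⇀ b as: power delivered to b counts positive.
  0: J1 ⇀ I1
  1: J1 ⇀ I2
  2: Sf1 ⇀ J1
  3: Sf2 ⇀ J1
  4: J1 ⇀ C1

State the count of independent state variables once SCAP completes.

3  (C1, I1, I2 all integral)

b2 →Sf1  (Sf1 fixes flow; stroke at Sf1)
b3 →Sf2  (Sf2 (Sf) sets flow on bond)
b0 →I1  (I1 integral (f out))
b1 →I2  (I2: I, integral causality)
b4 →J1  (J1 needs exactly one e-in)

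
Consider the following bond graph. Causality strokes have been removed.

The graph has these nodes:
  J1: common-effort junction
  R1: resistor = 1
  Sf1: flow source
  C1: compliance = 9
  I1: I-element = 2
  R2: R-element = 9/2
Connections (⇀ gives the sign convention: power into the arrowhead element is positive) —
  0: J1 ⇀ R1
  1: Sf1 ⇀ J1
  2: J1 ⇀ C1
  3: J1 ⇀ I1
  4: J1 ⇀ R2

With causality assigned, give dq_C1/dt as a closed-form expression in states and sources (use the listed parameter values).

dq_C1/dt = F_Sf1 - p_I1/2 - 11*q_C1/81

β1 stroke at Sf1  (Sf1: flow source, stroke at near end)
β2 stroke at J1  (C1 integral (e out))
β0 stroke at R1  (J1: bond 2 brought effort, rest push out)
β3 stroke at I1  (J1 effort already set via bond 2)
β4 stroke at R2  (common-e at J1 fixed by 2)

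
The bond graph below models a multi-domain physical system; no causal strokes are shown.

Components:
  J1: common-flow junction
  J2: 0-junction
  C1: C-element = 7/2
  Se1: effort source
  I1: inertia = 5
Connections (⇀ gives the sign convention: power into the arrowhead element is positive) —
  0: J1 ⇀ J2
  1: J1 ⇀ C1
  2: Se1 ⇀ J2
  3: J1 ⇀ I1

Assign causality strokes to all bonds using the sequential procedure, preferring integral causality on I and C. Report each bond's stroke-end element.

β2 →J2  (Se1: effort source, stroke at far end)
β0 →J1  (J2: bond 2 brought effort, rest push out)
β1 →J1  (prefer integral on C1)
β3 →I1  (only one flow-in slot at J1)

β0 stroke at J1
β1 stroke at J1
β2 stroke at J2
β3 stroke at I1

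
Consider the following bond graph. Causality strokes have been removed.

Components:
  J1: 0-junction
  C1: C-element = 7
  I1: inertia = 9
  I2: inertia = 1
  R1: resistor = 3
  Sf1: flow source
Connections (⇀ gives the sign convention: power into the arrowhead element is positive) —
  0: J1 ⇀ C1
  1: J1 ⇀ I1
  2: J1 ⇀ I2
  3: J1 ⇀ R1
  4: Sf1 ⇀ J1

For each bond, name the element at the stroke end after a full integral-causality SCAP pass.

β4 |Sf1  (Sf1 (Sf) sets flow on bond)
β0 |J1  (C1 outputs effort q/C1)
β1 |I1  (J1: bond 0 brought effort, rest push out)
β2 |I2  (common-e at J1 fixed by 0)
β3 |R1  (0-jn J1 has e-setter on 0)

bond 0 →J1
bond 1 →I1
bond 2 →I2
bond 3 →R1
bond 4 →Sf1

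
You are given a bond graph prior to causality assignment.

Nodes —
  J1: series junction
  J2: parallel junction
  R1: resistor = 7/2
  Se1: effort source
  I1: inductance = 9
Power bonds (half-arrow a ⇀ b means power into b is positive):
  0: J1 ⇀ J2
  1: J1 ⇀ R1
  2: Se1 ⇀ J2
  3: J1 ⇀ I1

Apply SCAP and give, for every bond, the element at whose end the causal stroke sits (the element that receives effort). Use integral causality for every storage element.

β2 stroke→J2  (source Se1 imposes e)
β0 stroke→J1  (common-e at J2 fixed by 2)
β3 stroke→I1  (I1 integral (f out))
β1 stroke→J1  (J1: bond 3 brought flow, rest push out)

#0 stroke→J1
#1 stroke→J1
#2 stroke→J2
#3 stroke→I1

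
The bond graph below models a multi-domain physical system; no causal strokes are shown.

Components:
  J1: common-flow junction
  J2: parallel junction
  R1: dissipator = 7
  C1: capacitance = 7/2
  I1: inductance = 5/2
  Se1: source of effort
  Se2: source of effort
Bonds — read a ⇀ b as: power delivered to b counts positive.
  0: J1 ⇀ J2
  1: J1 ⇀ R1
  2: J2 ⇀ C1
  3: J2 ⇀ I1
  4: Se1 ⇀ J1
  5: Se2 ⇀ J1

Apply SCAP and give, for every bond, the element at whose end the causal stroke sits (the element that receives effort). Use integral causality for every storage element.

bond 4 stroke at J1  (Se1: effort source, stroke at far end)
bond 5 stroke at J1  (Se2 fixes effort; stroke away)
bond 2 stroke at J2  (C1 integral (e out))
bond 0 stroke at J1  (J2: bond 2 brought effort, rest push out)
bond 3 stroke at I1  (0-jn J2 has e-setter on 2)
bond 1 stroke at R1  (J1 needs exactly one f-in)

bond 0 stroke→J1
bond 1 stroke→R1
bond 2 stroke→J2
bond 3 stroke→I1
bond 4 stroke→J1
bond 5 stroke→J1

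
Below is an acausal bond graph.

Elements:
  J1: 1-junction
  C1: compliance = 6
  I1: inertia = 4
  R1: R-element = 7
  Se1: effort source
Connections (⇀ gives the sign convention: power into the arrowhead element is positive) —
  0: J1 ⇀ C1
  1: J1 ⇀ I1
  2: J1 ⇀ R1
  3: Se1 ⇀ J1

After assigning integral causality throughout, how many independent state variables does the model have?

2  (C1, I1 all integral)

b3 stroke at J1  (Se1 (Se) sets effort on bond)
b0 stroke at J1  (C1 outputs effort q/C1)
b1 stroke at I1  (I1: I, integral causality)
b2 stroke at J1  (J1 flow already set via bond 1)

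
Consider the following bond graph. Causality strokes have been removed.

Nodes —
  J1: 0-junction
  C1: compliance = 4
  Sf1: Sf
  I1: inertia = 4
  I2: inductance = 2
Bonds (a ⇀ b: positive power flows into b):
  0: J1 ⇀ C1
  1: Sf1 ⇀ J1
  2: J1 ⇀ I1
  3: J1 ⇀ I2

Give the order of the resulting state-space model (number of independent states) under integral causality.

b1 stroke→Sf1  (Sf1 (Sf) sets flow on bond)
b0 stroke→J1  (C1 outputs effort q/C1)
b2 stroke→I1  (common-e at J1 fixed by 0)
b3 stroke→I2  (common-e at J1 fixed by 0)

3  (C1, I1, I2 all integral)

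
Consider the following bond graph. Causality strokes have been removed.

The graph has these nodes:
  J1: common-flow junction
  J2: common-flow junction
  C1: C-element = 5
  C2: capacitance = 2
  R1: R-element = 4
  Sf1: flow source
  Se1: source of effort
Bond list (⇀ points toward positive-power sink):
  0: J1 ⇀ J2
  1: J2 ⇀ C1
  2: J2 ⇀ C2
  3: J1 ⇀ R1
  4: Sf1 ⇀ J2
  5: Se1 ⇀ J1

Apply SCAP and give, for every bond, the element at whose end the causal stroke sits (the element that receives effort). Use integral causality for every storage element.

bond 4 →Sf1  (source Sf1 imposes f)
bond 5 →J1  (Se1: effort source, stroke at far end)
bond 0 →J2  (1-jn J2 has f-setter on 4)
bond 1 →J2  (common-f at J2 fixed by 4)
bond 2 →J2  (common-f at J2 fixed by 4)
bond 3 →J1  (1-jn J1 has f-setter on 0)

β0 →J2
β1 →J2
β2 →J2
β3 →J1
β4 →Sf1
β5 →J1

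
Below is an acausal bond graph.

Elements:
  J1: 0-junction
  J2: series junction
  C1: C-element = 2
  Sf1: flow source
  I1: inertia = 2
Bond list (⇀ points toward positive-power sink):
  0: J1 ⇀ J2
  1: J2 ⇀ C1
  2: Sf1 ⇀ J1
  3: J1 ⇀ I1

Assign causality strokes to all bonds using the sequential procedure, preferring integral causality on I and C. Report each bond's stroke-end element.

β2 stroke→Sf1  (Sf1: flow source, stroke at near end)
β1 stroke→J2  (C1 integral (e out))
β0 stroke→J1  (only one flow-in slot at J2)
β3 stroke→I1  (J1: bond 0 brought effort, rest push out)

b0 |J1
b1 |J2
b2 |Sf1
b3 |I1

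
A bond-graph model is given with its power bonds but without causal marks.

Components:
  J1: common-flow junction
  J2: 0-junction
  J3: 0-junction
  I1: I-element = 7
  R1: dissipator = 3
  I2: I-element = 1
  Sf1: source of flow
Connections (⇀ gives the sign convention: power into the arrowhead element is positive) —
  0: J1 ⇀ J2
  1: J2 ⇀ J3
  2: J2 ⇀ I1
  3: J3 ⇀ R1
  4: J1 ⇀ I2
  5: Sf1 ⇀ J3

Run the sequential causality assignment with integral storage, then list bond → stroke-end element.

#0 →J1
#1 →J2
#2 →I1
#3 →J3
#4 →I2
#5 →Sf1

#5 stroke→Sf1  (source Sf1 imposes f)
#2 stroke→I1  (I1: I, integral causality)
#4 stroke→I2  (I2: I, integral causality)
#0 stroke→J1  (J1 flow already set via bond 4)
#1 stroke→J2  (only one effort-in slot at J2)
#3 stroke→J3  (only one effort-in slot at J3)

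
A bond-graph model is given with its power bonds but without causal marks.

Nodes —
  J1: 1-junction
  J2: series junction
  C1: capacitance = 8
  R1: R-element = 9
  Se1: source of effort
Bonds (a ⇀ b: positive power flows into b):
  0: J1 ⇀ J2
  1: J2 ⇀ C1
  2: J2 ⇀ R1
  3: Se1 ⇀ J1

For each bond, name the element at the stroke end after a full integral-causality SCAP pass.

b3 →J1  (Se1 fixes effort; stroke away)
b0 →J2  (only one flow-in slot at J1)
b1 →J2  (prefer integral on C1)
b2 →R1  (J2 needs exactly one f-in)

#0 →J2
#1 →J2
#2 →R1
#3 →J1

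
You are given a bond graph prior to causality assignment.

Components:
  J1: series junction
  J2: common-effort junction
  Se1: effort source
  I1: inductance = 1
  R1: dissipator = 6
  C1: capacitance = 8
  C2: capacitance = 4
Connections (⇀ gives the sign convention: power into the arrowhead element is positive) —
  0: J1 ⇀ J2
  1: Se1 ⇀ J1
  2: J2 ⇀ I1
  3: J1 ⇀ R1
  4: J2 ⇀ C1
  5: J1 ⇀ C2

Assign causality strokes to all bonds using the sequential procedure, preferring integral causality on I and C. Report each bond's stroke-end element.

b0 stroke→J1
b1 stroke→J1
b2 stroke→I1
b3 stroke→R1
b4 stroke→J2
b5 stroke→J1

b1 →J1  (source Se1 imposes e)
b2 →I1  (I1 integral (f out))
b4 →J2  (prefer integral on C1)
b0 →J1  (J2: bond 4 brought effort, rest push out)
b5 →J1  (C2 integral (e out))
b3 →R1  (J1 needs exactly one f-in)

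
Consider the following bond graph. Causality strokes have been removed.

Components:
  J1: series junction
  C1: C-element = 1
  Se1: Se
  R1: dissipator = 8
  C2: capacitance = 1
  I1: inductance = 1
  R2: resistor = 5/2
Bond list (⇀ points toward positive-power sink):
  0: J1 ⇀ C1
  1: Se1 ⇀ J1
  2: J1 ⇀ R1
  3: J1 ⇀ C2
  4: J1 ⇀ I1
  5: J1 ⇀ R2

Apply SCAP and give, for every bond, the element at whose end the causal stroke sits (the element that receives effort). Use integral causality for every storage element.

#1 stroke→J1  (Se1: effort source, stroke at far end)
#0 stroke→J1  (C1 outputs effort q/C1)
#3 stroke→J1  (prefer integral on C2)
#4 stroke→I1  (prefer integral on I1)
#2 stroke→J1  (common-f at J1 fixed by 4)
#5 stroke→J1  (J1 flow already set via bond 4)

b0 stroke→J1
b1 stroke→J1
b2 stroke→J1
b3 stroke→J1
b4 stroke→I1
b5 stroke→J1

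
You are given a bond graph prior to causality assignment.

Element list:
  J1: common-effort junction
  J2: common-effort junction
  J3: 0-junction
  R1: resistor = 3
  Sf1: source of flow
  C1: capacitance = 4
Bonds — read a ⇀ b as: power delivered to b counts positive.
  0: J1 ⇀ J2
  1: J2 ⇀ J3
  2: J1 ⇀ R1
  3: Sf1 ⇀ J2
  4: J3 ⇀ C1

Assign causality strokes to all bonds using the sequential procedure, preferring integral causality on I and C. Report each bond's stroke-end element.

β3 stroke at Sf1  (Sf1 (Sf) sets flow on bond)
β4 stroke at J3  (prefer integral on C1)
β1 stroke at J2  (J3: bond 4 brought effort, rest push out)
β0 stroke at J1  (J2 effort already set via bond 1)
β2 stroke at R1  (J1 effort already set via bond 0)

bond 0 |J1
bond 1 |J2
bond 2 |R1
bond 3 |Sf1
bond 4 |J3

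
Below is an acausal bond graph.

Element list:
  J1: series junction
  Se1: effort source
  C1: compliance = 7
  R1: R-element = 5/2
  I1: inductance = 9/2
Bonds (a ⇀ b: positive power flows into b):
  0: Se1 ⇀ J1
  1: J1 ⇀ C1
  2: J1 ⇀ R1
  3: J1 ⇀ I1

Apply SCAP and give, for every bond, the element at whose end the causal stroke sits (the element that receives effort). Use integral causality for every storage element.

β0 →J1  (Se1: effort source, stroke at far end)
β1 →J1  (prefer integral on C1)
β3 →I1  (I1 integral (f out))
β2 →J1  (J1 flow already set via bond 3)

b0 stroke at J1
b1 stroke at J1
b2 stroke at J1
b3 stroke at I1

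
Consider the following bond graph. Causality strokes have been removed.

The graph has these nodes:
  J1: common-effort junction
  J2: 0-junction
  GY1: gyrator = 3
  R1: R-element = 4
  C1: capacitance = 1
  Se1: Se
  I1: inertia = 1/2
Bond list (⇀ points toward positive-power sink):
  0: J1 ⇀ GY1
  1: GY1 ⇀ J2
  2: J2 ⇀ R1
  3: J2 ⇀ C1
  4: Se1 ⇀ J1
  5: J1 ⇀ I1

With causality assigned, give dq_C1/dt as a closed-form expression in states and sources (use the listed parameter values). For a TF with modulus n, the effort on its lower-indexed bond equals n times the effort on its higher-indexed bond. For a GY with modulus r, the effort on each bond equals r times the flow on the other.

bond 4 →J1  (source Se1 imposes e)
bond 0 →GY1  (common-e at J1 fixed by 4)
bond 5 →I1  (J1: bond 4 brought effort, rest push out)
bond 1 →GY1  (through GY1, causality inverts; strokes same side of GY1)
bond 3 →J2  (C1 outputs effort q/C1)
bond 2 →R1  (J2 effort already set via bond 3)

dq_C1/dt = E_Se1/3 - q_C1/4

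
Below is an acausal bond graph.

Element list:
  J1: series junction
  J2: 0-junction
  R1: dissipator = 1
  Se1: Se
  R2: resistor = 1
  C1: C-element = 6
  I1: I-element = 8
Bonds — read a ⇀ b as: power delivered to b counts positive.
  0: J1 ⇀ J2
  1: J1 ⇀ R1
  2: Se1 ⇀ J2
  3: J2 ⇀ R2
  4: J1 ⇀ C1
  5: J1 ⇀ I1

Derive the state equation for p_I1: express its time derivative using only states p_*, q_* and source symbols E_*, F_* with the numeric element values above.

bond 2 stroke→J2  (Se1 (Se) sets effort on bond)
bond 0 stroke→J1  (common-e at J2 fixed by 2)
bond 3 stroke→R2  (J2: bond 2 brought effort, rest push out)
bond 4 stroke→J1  (prefer integral on C1)
bond 5 stroke→I1  (prefer integral on I1)
bond 1 stroke→J1  (J1: bond 5 brought flow, rest push out)

dp_I1/dt = -E_Se1 - p_I1/8 - q_C1/6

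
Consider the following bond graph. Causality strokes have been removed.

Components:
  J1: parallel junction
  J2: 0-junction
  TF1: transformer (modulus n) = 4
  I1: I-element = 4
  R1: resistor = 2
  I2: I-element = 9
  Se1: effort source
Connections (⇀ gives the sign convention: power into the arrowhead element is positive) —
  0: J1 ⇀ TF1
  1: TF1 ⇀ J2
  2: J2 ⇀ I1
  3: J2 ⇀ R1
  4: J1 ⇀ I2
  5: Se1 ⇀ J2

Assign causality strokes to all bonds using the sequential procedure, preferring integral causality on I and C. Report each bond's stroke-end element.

β0 |J1
β1 |TF1
β2 |I1
β3 |R1
β4 |I2
β5 |J2

b5 |J2  (Se1: effort source, stroke at far end)
b1 |TF1  (0-jn J2 has e-setter on 5)
b2 |I1  (J2 effort already set via bond 5)
b3 |R1  (J2: bond 5 brought effort, rest push out)
b0 |J1  (through TF1, causality passes straight; one stroke at TF1)
b4 |I2  (0-jn J1 has e-setter on 0)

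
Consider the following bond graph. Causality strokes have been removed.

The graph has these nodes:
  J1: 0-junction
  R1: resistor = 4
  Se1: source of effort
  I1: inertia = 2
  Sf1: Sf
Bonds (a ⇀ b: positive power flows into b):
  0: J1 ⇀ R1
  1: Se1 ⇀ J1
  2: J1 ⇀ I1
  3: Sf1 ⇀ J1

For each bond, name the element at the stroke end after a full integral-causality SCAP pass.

β1 stroke→J1  (Se1 fixes effort; stroke away)
β3 stroke→Sf1  (Sf1 fixes flow; stroke at Sf1)
β0 stroke→R1  (0-jn J1 has e-setter on 1)
β2 stroke→I1  (0-jn J1 has e-setter on 1)

bond 0 |R1
bond 1 |J1
bond 2 |I1
bond 3 |Sf1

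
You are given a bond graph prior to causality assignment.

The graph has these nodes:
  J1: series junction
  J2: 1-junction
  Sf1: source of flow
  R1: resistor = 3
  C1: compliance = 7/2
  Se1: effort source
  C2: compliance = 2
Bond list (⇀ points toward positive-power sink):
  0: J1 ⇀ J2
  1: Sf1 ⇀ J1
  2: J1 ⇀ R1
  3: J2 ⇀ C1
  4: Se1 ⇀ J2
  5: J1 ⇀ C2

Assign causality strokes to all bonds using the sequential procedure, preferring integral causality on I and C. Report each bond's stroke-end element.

bond 0 stroke at J1
bond 1 stroke at Sf1
bond 2 stroke at J1
bond 3 stroke at J2
bond 4 stroke at J2
bond 5 stroke at J1

b1 stroke→Sf1  (Sf1 (Sf) sets flow on bond)
b4 stroke→J2  (Se1 fixes effort; stroke away)
b0 stroke→J1  (J1 flow already set via bond 1)
b2 stroke→J1  (common-f at J1 fixed by 1)
b5 stroke→J1  (common-f at J1 fixed by 1)
b3 stroke→J2  (J2: bond 0 brought flow, rest push out)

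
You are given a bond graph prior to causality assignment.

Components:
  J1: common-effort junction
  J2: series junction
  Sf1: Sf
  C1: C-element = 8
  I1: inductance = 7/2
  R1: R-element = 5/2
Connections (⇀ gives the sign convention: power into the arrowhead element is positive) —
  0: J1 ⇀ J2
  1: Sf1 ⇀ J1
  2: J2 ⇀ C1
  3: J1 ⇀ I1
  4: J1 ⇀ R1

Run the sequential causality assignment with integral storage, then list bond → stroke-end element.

bond 0 |J1
bond 1 |Sf1
bond 2 |J2
bond 3 |I1
bond 4 |R1

bond 1 stroke→Sf1  (Sf1 (Sf) sets flow on bond)
bond 2 stroke→J2  (prefer integral on C1)
bond 0 stroke→J1  (J2 needs exactly one f-in)
bond 3 stroke→I1  (J1: bond 0 brought effort, rest push out)
bond 4 stroke→R1  (common-e at J1 fixed by 0)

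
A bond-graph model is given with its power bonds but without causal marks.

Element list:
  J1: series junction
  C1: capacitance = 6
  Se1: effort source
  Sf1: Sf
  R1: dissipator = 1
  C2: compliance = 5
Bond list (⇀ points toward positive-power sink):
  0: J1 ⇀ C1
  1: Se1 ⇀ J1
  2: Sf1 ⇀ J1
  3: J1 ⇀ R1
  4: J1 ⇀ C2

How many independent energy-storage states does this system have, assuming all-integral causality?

b1 stroke→J1  (Se1: effort source, stroke at far end)
b2 stroke→Sf1  (Sf1: flow source, stroke at near end)
b0 stroke→J1  (1-jn J1 has f-setter on 2)
b3 stroke→J1  (1-jn J1 has f-setter on 2)
b4 stroke→J1  (1-jn J1 has f-setter on 2)

2  (C1, C2 all integral)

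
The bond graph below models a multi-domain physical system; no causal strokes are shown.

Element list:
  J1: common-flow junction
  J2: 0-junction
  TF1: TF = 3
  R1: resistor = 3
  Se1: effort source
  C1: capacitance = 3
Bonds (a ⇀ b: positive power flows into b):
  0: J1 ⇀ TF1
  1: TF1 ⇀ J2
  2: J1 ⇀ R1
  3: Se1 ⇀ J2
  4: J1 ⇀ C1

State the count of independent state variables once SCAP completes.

bond 3 →J2  (Se1 (Se) sets effort on bond)
bond 1 →TF1  (J2 effort already set via bond 3)
bond 0 →J1  (TF TF1: opposite of bond 1)
bond 4 →J1  (C1: C, integral causality)
bond 2 →R1  (closing 1-jn rule on J1)

1  (C1 all integral)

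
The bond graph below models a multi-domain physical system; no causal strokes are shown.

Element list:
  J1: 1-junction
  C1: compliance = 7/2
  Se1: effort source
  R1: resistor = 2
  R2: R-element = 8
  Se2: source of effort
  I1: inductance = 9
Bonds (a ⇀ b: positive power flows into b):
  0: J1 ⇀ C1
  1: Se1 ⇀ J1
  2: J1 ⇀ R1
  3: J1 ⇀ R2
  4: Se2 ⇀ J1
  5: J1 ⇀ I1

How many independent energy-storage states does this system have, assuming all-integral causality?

2  (C1, I1 all integral)

bond 1 →J1  (Se1 (Se) sets effort on bond)
bond 4 →J1  (Se2: effort source, stroke at far end)
bond 0 →J1  (C1: C, integral causality)
bond 5 →I1  (prefer integral on I1)
bond 2 →J1  (common-f at J1 fixed by 5)
bond 3 →J1  (common-f at J1 fixed by 5)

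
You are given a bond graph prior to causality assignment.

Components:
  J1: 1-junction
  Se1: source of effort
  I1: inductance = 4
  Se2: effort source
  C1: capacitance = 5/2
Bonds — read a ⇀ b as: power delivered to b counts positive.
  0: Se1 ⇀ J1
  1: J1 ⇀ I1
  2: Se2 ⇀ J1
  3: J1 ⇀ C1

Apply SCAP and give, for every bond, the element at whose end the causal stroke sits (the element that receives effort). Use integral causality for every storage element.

β0 →J1  (Se1: effort source, stroke at far end)
β2 →J1  (Se2 fixes effort; stroke away)
β1 →I1  (I1: I, integral causality)
β3 →J1  (common-f at J1 fixed by 1)

b0 →J1
b1 →I1
b2 →J1
b3 →J1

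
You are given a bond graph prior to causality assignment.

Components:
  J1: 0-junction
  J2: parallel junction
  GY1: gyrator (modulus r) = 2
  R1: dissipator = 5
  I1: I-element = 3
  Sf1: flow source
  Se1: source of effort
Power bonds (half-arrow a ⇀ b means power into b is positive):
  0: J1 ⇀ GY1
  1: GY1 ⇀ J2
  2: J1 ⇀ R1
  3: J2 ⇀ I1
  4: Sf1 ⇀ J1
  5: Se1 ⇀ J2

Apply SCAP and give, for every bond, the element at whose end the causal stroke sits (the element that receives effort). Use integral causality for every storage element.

#0 stroke at GY1
#1 stroke at GY1
#2 stroke at J1
#3 stroke at I1
#4 stroke at Sf1
#5 stroke at J2

b4 →Sf1  (source Sf1 imposes f)
b5 →J2  (Se1 (Se) sets effort on bond)
b1 →GY1  (J2: bond 5 brought effort, rest push out)
b3 →I1  (J2: bond 5 brought effort, rest push out)
b0 →GY1  (through GY1, causality inverts; strokes same side of GY1)
b2 →J1  (J1 needs exactly one e-in)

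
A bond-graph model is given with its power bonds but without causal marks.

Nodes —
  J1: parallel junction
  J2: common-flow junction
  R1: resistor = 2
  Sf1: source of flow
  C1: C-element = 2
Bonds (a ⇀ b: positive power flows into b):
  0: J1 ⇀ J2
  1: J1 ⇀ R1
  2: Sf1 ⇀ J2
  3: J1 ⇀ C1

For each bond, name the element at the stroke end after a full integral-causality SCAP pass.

#2 →Sf1  (source Sf1 imposes f)
#0 →J2  (common-f at J2 fixed by 2)
#3 →J1  (C1 outputs effort q/C1)
#1 →R1  (common-e at J1 fixed by 3)

b0 stroke→J2
b1 stroke→R1
b2 stroke→Sf1
b3 stroke→J1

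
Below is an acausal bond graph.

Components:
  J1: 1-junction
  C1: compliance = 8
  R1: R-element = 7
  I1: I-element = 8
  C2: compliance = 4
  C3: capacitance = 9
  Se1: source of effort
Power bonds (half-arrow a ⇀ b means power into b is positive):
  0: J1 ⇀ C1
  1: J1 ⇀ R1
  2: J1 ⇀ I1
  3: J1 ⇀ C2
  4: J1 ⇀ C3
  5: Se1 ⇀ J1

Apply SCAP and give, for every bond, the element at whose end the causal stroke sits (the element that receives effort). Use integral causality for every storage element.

bond 0 |J1
bond 1 |J1
bond 2 |I1
bond 3 |J1
bond 4 |J1
bond 5 |J1

β5 →J1  (source Se1 imposes e)
β0 →J1  (prefer integral on C1)
β2 →I1  (I1 outputs flow p/I1)
β1 →J1  (J1: bond 2 brought flow, rest push out)
β3 →J1  (common-f at J1 fixed by 2)
β4 →J1  (1-jn J1 has f-setter on 2)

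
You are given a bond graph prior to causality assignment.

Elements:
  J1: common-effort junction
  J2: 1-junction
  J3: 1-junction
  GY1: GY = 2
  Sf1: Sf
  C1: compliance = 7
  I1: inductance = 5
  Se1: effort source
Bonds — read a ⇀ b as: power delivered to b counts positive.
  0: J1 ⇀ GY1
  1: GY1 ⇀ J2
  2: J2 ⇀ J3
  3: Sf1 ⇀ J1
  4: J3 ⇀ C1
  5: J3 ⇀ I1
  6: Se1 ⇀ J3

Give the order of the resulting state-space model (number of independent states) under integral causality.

2  (C1, I1 all integral)

b3 |Sf1  (Sf1 fixes flow; stroke at Sf1)
b6 |J3  (Se1 (Se) sets effort on bond)
b0 |J1  (J1 needs exactly one e-in)
b1 |J2  (GY1: gyrator matches bond 0)
b2 |J3  (closing 1-jn rule on J2)
b4 |J3  (C1 integral (e out))
b5 |I1  (J3: last free bond brings flow in)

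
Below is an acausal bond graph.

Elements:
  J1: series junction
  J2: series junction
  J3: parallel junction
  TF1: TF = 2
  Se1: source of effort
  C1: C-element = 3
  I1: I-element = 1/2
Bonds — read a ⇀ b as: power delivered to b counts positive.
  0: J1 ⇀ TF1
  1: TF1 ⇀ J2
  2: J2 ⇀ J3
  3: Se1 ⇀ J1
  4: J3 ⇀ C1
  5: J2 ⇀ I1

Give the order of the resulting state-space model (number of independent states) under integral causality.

2  (C1, I1 all integral)

β3 |J1  (source Se1 imposes e)
β0 |TF1  (only one flow-in slot at J1)
β1 |J2  (TF1 one-in-one-out from 0)
β4 |J3  (C1 outputs effort q/C1)
β2 |J2  (common-e at J3 fixed by 4)
β5 |I1  (closing 1-jn rule on J2)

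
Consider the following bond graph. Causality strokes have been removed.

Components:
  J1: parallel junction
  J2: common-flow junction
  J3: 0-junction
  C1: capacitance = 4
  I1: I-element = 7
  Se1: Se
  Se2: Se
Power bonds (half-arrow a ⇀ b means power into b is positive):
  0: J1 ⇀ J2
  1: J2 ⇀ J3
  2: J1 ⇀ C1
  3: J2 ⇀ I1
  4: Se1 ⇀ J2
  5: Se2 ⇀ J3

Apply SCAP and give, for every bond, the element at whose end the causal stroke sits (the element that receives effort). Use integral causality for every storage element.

b4 stroke at J2  (Se1 (Se) sets effort on bond)
b5 stroke at J3  (Se2 (Se) sets effort on bond)
b1 stroke at J2  (J3: bond 5 brought effort, rest push out)
b2 stroke at J1  (C1 outputs effort q/C1)
b0 stroke at J2  (common-e at J1 fixed by 2)
b3 stroke at I1  (closing 1-jn rule on J2)

#0 |J2
#1 |J2
#2 |J1
#3 |I1
#4 |J2
#5 |J3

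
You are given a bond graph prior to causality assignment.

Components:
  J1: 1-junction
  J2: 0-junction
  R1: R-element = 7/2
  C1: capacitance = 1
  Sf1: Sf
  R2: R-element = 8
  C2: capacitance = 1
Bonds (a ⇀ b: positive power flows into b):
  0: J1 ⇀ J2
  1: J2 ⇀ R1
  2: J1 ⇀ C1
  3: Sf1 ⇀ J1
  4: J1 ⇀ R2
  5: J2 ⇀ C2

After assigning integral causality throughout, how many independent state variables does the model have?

#3 stroke at Sf1  (source Sf1 imposes f)
#0 stroke at J1  (J1 flow already set via bond 3)
#2 stroke at J1  (1-jn J1 has f-setter on 3)
#4 stroke at J1  (J1 flow already set via bond 3)
#5 stroke at J2  (prefer integral on C2)
#1 stroke at R1  (J2 effort already set via bond 5)

2  (C1, C2 all integral)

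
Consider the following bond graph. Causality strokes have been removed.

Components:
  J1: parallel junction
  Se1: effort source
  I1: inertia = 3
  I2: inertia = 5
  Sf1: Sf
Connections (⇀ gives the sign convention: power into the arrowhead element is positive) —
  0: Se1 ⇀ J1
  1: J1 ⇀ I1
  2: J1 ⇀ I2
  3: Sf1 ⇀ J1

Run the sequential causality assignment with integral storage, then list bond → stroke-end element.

β0 |J1
β1 |I1
β2 |I2
β3 |Sf1

β0 stroke→J1  (Se1: effort source, stroke at far end)
β3 stroke→Sf1  (source Sf1 imposes f)
β1 stroke→I1  (J1 effort already set via bond 0)
β2 stroke→I2  (J1: bond 0 brought effort, rest push out)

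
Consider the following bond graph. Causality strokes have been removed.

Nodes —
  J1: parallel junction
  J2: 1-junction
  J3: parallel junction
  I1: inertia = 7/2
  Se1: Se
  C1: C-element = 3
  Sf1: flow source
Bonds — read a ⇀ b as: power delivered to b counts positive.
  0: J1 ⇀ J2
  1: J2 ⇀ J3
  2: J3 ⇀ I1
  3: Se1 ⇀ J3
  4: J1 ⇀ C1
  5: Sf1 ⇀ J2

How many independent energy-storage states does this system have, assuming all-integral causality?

2  (C1, I1 all integral)

β3 →J3  (Se1: effort source, stroke at far end)
β5 →Sf1  (source Sf1 imposes f)
β0 →J2  (1-jn J2 has f-setter on 5)
β1 →J2  (common-f at J2 fixed by 5)
β2 →I1  (J3 effort already set via bond 3)
β4 →J1  (J1: last free bond brings effort in)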